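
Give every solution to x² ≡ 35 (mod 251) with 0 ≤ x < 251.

81, 170

Since 251 ≡ 3 (mod 4), a square root of 35 is 35^((251+1)/4) = 35^63 mod 251.
Repeated squaring: 35^2≡221, 35^4≡147, 35^8≡23, 35^16≡27, 35^32≡227 (mod 251).
35^63 = 35^(32+16+8+4+2+1) ≡ 81 (mod 251).
Check: 81² = 6561 ≡ 35 (mod 251). The two roots are 81 and 170.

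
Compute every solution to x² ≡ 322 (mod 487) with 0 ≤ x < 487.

Since 487 ≡ 3 (mod 4), a square root of 322 is 322^((487+1)/4) = 322^122 mod 487.
Repeated squaring: 322^2≡440, 322^4≡261, 322^8≡428, 322^16≡72, 322^32≡314, 322^64≡222 (mod 487).
322^122 = 322^(64+32+16+8+2) ≡ 36 (mod 487).
Check: 36² = 1296 ≡ 322 (mod 487). The two roots are 36 and 451.

36, 451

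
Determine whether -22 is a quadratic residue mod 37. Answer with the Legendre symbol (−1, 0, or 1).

First reduce: -22 ≡ 15 (mod 37).
Reciprocity: 15 ≡ 3 and 37 ≡ 1 (mod 4), so (15/37) = +(37/15).
Reduce top mod 15: now compute (7/15).
Reciprocity: 7 ≡ 3 and 15 ≡ 3 (mod 4), so (7/15) = −(15/7).
Reduce top mod 7: now compute (1/7).
Reached (1/7) = 1. Collecting the sign flips along the way, the symbol is -1.

-1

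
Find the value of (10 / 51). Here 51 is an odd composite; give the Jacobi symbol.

-1

Pull out 2: since 51 ≡ 3 (mod 8), (2/51) = -1.
Reciprocity: 5 ≡ 1 and 51 ≡ 3 (mod 4), so (5/51) = +(51/5).
Reduce top mod 5: now compute (1/5).
Reached (1/5) = 1. Collecting the sign flips along the way, the symbol is -1.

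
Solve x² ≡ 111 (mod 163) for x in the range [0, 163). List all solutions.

33, 130

Since 163 ≡ 3 (mod 4), a square root of 111 is 111^((163+1)/4) = 111^41 mod 163.
Repeated squaring: 111^2≡96, 111^4≡88, 111^8≡83, 111^16≡43, 111^32≡56 (mod 163).
111^41 = 111^(32+8+1) ≡ 33 (mod 163).
Check: 33² = 1089 ≡ 111 (mod 163). The two roots are 33 and 130.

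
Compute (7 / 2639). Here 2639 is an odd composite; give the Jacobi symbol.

Reciprocity: 7 ≡ 3 and 2639 ≡ 3 (mod 4), so (7/2639) = −(2639/7).
Reduce top mod 7: now compute (0/7).
Top reduces to 0: gcd > 1, so the symbol is 0.

0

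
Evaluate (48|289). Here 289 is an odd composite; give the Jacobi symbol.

Pull out 2^4: since 289 ≡ 1 (mod 8), (2/289) = +1, so (2/289)^4 = +1.
Reciprocity: 3 ≡ 3 and 289 ≡ 1 (mod 4), so (3/289) = +(289/3).
Reduce top mod 3: now compute (1/3).
Reached (1/3) = 1. Collecting the sign flips along the way, the symbol is +1.

1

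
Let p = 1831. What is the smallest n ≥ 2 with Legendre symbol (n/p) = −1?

(2/1831) = +1, so 2 is a residue.
(3/1831) = −1, so 3 is the smallest positive non-residue mod 1831.

3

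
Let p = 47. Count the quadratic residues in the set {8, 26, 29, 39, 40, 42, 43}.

2

(8/47) = +1 → QR.
(26/47) = -1 → non-residue.
(29/47) = -1 → non-residue.
(39/47) = -1 → non-residue.
(40/47) = -1 → non-residue.
(42/47) = +1 → QR.
(43/47) = -1 → non-residue.
Total quadratic residues among the 7: 2.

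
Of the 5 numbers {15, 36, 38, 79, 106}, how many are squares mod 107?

(15/107) = -1 → non-residue.
(36/107) = +1 → QR.
(38/107) = -1 → non-residue.
(79/107) = +1 → QR.
(106/107) = -1 → non-residue.
Total quadratic residues among the 5: 2.

2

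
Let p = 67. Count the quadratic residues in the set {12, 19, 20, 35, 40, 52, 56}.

(12/67) = -1 → non-residue.
(19/67) = +1 → QR.
(20/67) = -1 → non-residue.
(35/67) = +1 → QR.
(40/67) = +1 → QR.
(52/67) = -1 → non-residue.
(56/67) = +1 → QR.
Total quadratic residues among the 7: 4.

4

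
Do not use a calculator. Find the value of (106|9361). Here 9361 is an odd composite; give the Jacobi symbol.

-1

Pull out 2: since 9361 ≡ 1 (mod 8), (2/9361) = +1.
Reciprocity: 53 ≡ 1 and 9361 ≡ 1 (mod 4), so (53/9361) = +(9361/53).
Reduce top mod 53: now compute (33/53).
Reciprocity: 33 ≡ 1 and 53 ≡ 1 (mod 4), so (33/53) = +(53/33).
Reduce top mod 33: now compute (20/33).
Pull out 2^2: since 33 ≡ 1 (mod 8), (2/33) = +1, so (2/33)^2 = +1.
Reciprocity: 5 ≡ 1 and 33 ≡ 1 (mod 4), so (5/33) = +(33/5).
Reduce top mod 5: now compute (3/5).
Reciprocity: 3 ≡ 3 and 5 ≡ 1 (mod 4), so (3/5) = +(5/3).
Reduce top mod 3: now compute (2/3).
Pull out 2: since 3 ≡ 3 (mod 8), (2/3) = -1.
Reached (1/3) = 1. Collecting the sign flips along the way, the symbol is -1.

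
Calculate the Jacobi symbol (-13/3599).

First reduce: -13 ≡ 3586 (mod 3599).
Pull out 2: since 3599 ≡ 7 (mod 8), (2/3599) = +1.
Reciprocity: 1793 ≡ 1 and 3599 ≡ 3 (mod 4), so (1793/3599) = +(3599/1793).
Reduce top mod 1793: now compute (13/1793).
Reciprocity: 13 ≡ 1 and 1793 ≡ 1 (mod 4), so (13/1793) = +(1793/13).
Reduce top mod 13: now compute (12/13).
Pull out 2^2: since 13 ≡ 5 (mod 8), (2/13) = -1, so (2/13)^2 = +1.
Reciprocity: 3 ≡ 3 and 13 ≡ 1 (mod 4), so (3/13) = +(13/3).
Reduce top mod 3: now compute (1/3).
Reached (1/3) = 1. Collecting the sign flips along the way, the symbol is +1.

1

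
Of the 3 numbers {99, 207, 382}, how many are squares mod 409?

(99/409) = -1 → non-residue.
(207/409) = +1 → QR.
(382/409) = +1 → QR.
Total quadratic residues among the 3: 2.

2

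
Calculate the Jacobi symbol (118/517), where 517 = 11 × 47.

-1

Pull out 2: since 517 ≡ 5 (mod 8), (2/517) = -1.
Reciprocity: 59 ≡ 3 and 517 ≡ 1 (mod 4), so (59/517) = +(517/59).
Reduce top mod 59: now compute (45/59).
Reciprocity: 45 ≡ 1 and 59 ≡ 3 (mod 4), so (45/59) = +(59/45).
Reduce top mod 45: now compute (14/45).
Pull out 2: since 45 ≡ 5 (mod 8), (2/45) = -1.
Reciprocity: 7 ≡ 3 and 45 ≡ 1 (mod 4), so (7/45) = +(45/7).
Reduce top mod 7: now compute (3/7).
Reciprocity: 3 ≡ 3 and 7 ≡ 3 (mod 4), so (3/7) = −(7/3).
Reduce top mod 3: now compute (1/3).
Reached (1/3) = 1. Collecting the sign flips along the way, the symbol is -1.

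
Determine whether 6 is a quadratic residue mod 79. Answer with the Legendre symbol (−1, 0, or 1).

-1

Pull out 2: since 79 ≡ 7 (mod 8), (2/79) = +1.
Reciprocity: 3 ≡ 3 and 79 ≡ 3 (mod 4), so (3/79) = −(79/3).
Reduce top mod 3: now compute (1/3).
Reached (1/3) = 1. Collecting the sign flips along the way, the symbol is -1.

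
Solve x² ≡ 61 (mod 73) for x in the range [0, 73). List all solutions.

73 ≡ 1 (mod 4), so we find a root by search.
Trying successive values, 34² = 1156 ≡ 61 (mod 73). The other root is 73 − 34 = 39.

34, 39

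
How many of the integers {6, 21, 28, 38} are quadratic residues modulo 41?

1

(6/41) = -1 → non-residue.
(21/41) = +1 → QR.
(28/41) = -1 → non-residue.
(38/41) = -1 → non-residue.
Total quadratic residues among the 4: 1.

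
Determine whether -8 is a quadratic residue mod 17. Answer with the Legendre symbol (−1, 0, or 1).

First reduce: -8 ≡ 9 (mod 17).
Reciprocity: 9 ≡ 1 and 17 ≡ 1 (mod 4), so (9/17) = +(17/9).
Reduce top mod 9: now compute (8/9).
Pull out 2^3: since 9 ≡ 1 (mod 8), (2/9) = +1, so (2/9)^3 = +1.
Reached (1/9) = 1. Collecting the sign flips along the way, the symbol is +1.

1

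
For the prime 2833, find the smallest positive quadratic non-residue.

5

(2/2833) = +1, so 2 is a residue.
(3/2833) = +1, so 3 is a residue.
(4/2833) = +1, so 4 is a residue.
(5/2833) = −1, so 5 is the smallest positive non-residue mod 2833.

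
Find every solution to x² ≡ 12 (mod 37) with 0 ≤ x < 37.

37 ≡ 1 (mod 4), so we find a root by search.
Trying successive values, 7² = 49 ≡ 12 (mod 37). The other root is 37 − 7 = 30.

7, 30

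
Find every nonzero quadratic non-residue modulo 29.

Square k = 1,…,14 (k and 29−k give the same square):
1²=1, 2²=4, 3²=9, 4²=16, 5²=25, 6²≡7, 7²≡20, 8²≡6, 9²≡23, 10²≡13, 11²≡5, 12²≡28, 13²≡24, 14²≡22 (mod 29).
The residues are {1, 4, 5, 6, 7, 9, 13, 16, 20, 22, 23, 24, 25, 28}; the non-residues are the remaining 14 nonzero classes.

2, 3, 8, 10, 11, 12, 14, 15, 17, 18, 19, 21, 26, 27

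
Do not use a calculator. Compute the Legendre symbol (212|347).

1

Pull out 2^2: since 347 ≡ 3 (mod 8), (2/347) = -1, so (2/347)^2 = +1.
Reciprocity: 53 ≡ 1 and 347 ≡ 3 (mod 4), so (53/347) = +(347/53).
Reduce top mod 53: now compute (29/53).
Reciprocity: 29 ≡ 1 and 53 ≡ 1 (mod 4), so (29/53) = +(53/29).
Reduce top mod 29: now compute (24/29).
Pull out 2^3: since 29 ≡ 5 (mod 8), (2/29) = -1, so (2/29)^3 = -1.
Reciprocity: 3 ≡ 3 and 29 ≡ 1 (mod 4), so (3/29) = +(29/3).
Reduce top mod 3: now compute (2/3).
Pull out 2: since 3 ≡ 3 (mod 8), (2/3) = -1.
Reached (1/3) = 1. Collecting the sign flips along the way, the symbol is +1.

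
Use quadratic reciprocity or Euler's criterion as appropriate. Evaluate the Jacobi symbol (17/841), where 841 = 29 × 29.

1

Reciprocity: 17 ≡ 1 and 841 ≡ 1 (mod 4), so (17/841) = +(841/17).
Reduce top mod 17: now compute (8/17).
Pull out 2^3: since 17 ≡ 1 (mod 8), (2/17) = +1, so (2/17)^3 = +1.
Reached (1/17) = 1. Collecting the sign flips along the way, the symbol is +1.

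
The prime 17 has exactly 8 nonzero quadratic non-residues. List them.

Square k = 1,…,8 (k and 17−k give the same square):
1²=1, 2²=4, 3²=9, 4²=16, 5²≡8, 6²≡2, 7²≡15, 8²≡13 (mod 17).
The residues are {1, 2, 4, 8, 9, 13, 15, 16}; the non-residues are the remaining 8 nonzero classes.

3, 5, 6, 7, 10, 11, 12, 14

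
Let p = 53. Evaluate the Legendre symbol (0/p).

Top reduces to 0: gcd > 1, so the symbol is 0.

0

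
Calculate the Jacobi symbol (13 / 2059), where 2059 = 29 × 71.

Reciprocity: 13 ≡ 1 and 2059 ≡ 3 (mod 4), so (13/2059) = +(2059/13).
Reduce top mod 13: now compute (5/13).
Reciprocity: 5 ≡ 1 and 13 ≡ 1 (mod 4), so (5/13) = +(13/5).
Reduce top mod 5: now compute (3/5).
Reciprocity: 3 ≡ 3 and 5 ≡ 1 (mod 4), so (3/5) = +(5/3).
Reduce top mod 3: now compute (2/3).
Pull out 2: since 3 ≡ 3 (mod 8), (2/3) = -1.
Reached (1/3) = 1. Collecting the sign flips along the way, the symbol is -1.

-1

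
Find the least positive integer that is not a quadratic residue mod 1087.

(2/1087) = +1, so 2 is a residue.
(3/1087) = −1, so 3 is the smallest positive non-residue mod 1087.

3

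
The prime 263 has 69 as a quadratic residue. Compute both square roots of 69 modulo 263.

Since 263 ≡ 3 (mod 4), a square root of 69 is 69^((263+1)/4) = 69^66 mod 263.
Repeated squaring: 69^2≡27, 69^4≡203, 69^8≡181, 69^16≡149, 69^32≡109, 69^64≡46 (mod 263).
69^66 = 69^(64+2) ≡ 190 (mod 263).
Check: 190² = 36100 ≡ 69 (mod 263). The two roots are 73 and 190.

73, 190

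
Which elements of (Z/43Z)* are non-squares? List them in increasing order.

2,3,5,7,8,12,18,19,20,22,26,27,28,29,30,32,33,34,37,39,42

Square k = 1,…,21 (k and 43−k give the same square):
1²=1, 2²=4, 3²=9, 4²=16, 5²=25, 6²=36, 7²≡6, 8²≡21, 9²≡38, 10²≡14, 11²≡35, 12²≡15, 13²≡40, 14²≡24, 15²≡10, 16²≡41, 17²≡31, 18²≡23, 19²≡17, 20²≡13, 21²≡11 (mod 43).
The residues are {1, 4, 6, 9, 10, 11, 13, 14, 15, 16, 17, 21, 23, 24, 25, 31, 35, 36, 38, 40, 41}; the non-residues are the remaining 21 nonzero classes.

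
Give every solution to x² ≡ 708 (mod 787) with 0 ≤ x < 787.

226, 561

Since 787 ≡ 3 (mod 4), a square root of 708 is 708^((787+1)/4) = 708^197 mod 787.
Repeated squaring: 708^2≡732, 708^4≡664, 708^8≡176, 708^16≡283, 708^32≡602, 708^64≡384, 708^128≡287 (mod 787).
708^197 = 708^(128+64+4+1) ≡ 561 (mod 787).
Check: 561² = 314721 ≡ 708 (mod 787). The two roots are 226 and 561.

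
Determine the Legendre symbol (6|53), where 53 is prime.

1

Euler's criterion: (6/53) ≡ 6^26 (mod 53).
6^2 ≡ 36 (mod 53)
6^4 ≡ 24 (mod 53)
6^8 ≡ 46 (mod 53)
6^16 ≡ 49 (mod 53)
6^26 = 6^(16+8+2) ≡ 1 (mod 53).
Result is 1, so (6/53) = 1.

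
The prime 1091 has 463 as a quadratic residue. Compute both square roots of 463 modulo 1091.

Since 1091 ≡ 3 (mod 4), a square root of 463 is 463^((1091+1)/4) = 463^273 mod 1091.
Repeated squaring: 463^2≡533, 463^4≡429, 463^8≡753, 463^16≡780, 463^32≡713, 463^64≡1054, 463^128≡278, 463^256≡914 (mod 1091).
463^273 = 463^(256+16+1) ≡ 1001 (mod 1091).
Check: 1001² = 1002001 ≡ 463 (mod 1091). The two roots are 90 and 1001.

90, 1001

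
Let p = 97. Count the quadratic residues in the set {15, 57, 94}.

(15/97) = -1 → non-residue.
(57/97) = -1 → non-residue.
(94/97) = +1 → QR.
Total quadratic residues among the 3: 1.

1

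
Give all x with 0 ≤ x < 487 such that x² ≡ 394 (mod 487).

Since 487 ≡ 3 (mod 4), a square root of 394 is 394^((487+1)/4) = 394^122 mod 487.
Repeated squaring: 394^2≡370, 394^4≡53, 394^8≡374, 394^16≡107, 394^32≡248, 394^64≡142 (mod 487).
394^122 = 394^(64+32+16+8+2) ≡ 260 (mod 487).
Check: 260² = 67600 ≡ 394 (mod 487). The two roots are 227 and 260.

227, 260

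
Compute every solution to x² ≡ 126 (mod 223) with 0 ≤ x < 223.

55, 168

Since 223 ≡ 3 (mod 4), a square root of 126 is 126^((223+1)/4) = 126^56 mod 223.
Repeated squaring: 126^2≡43, 126^4≡65, 126^8≡211, 126^16≡144, 126^32≡220 (mod 223).
126^56 = 126^(32+16+8) ≡ 55 (mod 223).
Check: 55² = 3025 ≡ 126 (mod 223). The two roots are 55 and 168.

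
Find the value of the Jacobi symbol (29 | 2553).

1

Reciprocity: 29 ≡ 1 and 2553 ≡ 1 (mod 4), so (29/2553) = +(2553/29).
Reduce top mod 29: now compute (1/29).
Reached (1/29) = 1. Collecting the sign flips along the way, the symbol is +1.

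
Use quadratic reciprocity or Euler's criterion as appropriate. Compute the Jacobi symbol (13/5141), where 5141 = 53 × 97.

-1

Reciprocity: 13 ≡ 1 and 5141 ≡ 1 (mod 4), so (13/5141) = +(5141/13).
Reduce top mod 13: now compute (6/13).
Pull out 2: since 13 ≡ 5 (mod 8), (2/13) = -1.
Reciprocity: 3 ≡ 3 and 13 ≡ 1 (mod 4), so (3/13) = +(13/3).
Reduce top mod 3: now compute (1/3).
Reached (1/3) = 1. Collecting the sign flips along the way, the symbol is -1.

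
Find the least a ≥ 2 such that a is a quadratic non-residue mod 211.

2

(2/211) = −1, so 2 is the smallest positive non-residue mod 211.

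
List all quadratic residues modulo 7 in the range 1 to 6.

1,2,4

Square k = 1,…,3 (k and 7−k give the same square):
1²=1, 2²=4, 3²≡2 (mod 7).
So the quadratic residues mod 7 are {1, 2, 4}.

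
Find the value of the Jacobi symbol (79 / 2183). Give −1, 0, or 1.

-1

Reciprocity: 79 ≡ 3 and 2183 ≡ 3 (mod 4), so (79/2183) = −(2183/79).
Reduce top mod 79: now compute (50/79).
Pull out 2: since 79 ≡ 7 (mod 8), (2/79) = +1.
Reciprocity: 25 ≡ 1 and 79 ≡ 3 (mod 4), so (25/79) = +(79/25).
Reduce top mod 25: now compute (4/25).
Pull out 2^2: since 25 ≡ 1 (mod 8), (2/25) = +1, so (2/25)^2 = +1.
Reached (1/25) = 1. Collecting the sign flips along the way, the symbol is -1.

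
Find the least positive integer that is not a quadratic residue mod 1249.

(2/1249) = +1, so 2 is a residue.
(3/1249) = +1, so 3 is a residue.
(4/1249) = +1, so 4 is a residue.
(5/1249) = +1, so 5 is a residue.
(6/1249) = +1, so 6 is a residue.
(7/1249) = −1, so 7 is the smallest positive non-residue mod 1249.

7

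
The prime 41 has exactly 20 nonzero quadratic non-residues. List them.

Square k = 1,…,20 (k and 41−k give the same square):
1²=1, 2²=4, 3²=9, 4²=16, 5²=25, 6²=36, 7²≡8, 8²≡23, 9²≡40, 10²≡18, 11²≡39, 12²≡21, 13²≡5, 14²≡32, 15²≡20, 16²≡10, 17²≡2, 18²≡37, 19²≡33, 20²≡31 (mod 41).
The residues are {1, 2, 4, 5, 8, 9, 10, 16, 18, 20, 21, 23, 25, 31, 32, 33, 36, 37, 39, 40}; the non-residues are the remaining 20 nonzero classes.

3 6 7 11 12 13 14 15 17 19 22 24 26 27 28 29 30 34 35 38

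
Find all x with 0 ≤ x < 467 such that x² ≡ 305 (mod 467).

Since 467 ≡ 3 (mod 4), a square root of 305 is 305^((467+1)/4) = 305^117 mod 467.
Repeated squaring: 305^2≡92, 305^4≡58, 305^8≡95, 305^16≡152, 305^32≡221, 305^64≡273 (mod 467).
305^117 = 305^(64+32+16+4+1) ≡ 267 (mod 467).
Check: 267² = 71289 ≡ 305 (mod 467). The two roots are 200 and 267.

200, 267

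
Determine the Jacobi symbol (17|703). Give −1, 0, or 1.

-1

Reciprocity: 17 ≡ 1 and 703 ≡ 3 (mod 4), so (17/703) = +(703/17).
Reduce top mod 17: now compute (6/17).
Pull out 2: since 17 ≡ 1 (mod 8), (2/17) = +1.
Reciprocity: 3 ≡ 3 and 17 ≡ 1 (mod 4), so (3/17) = +(17/3).
Reduce top mod 3: now compute (2/3).
Pull out 2: since 3 ≡ 3 (mod 8), (2/3) = -1.
Reached (1/3) = 1. Collecting the sign flips along the way, the symbol is -1.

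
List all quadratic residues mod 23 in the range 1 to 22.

Square k = 1,…,11 (k and 23−k give the same square):
1²=1, 2²=4, 3²=9, 4²=16, 5²≡2, 6²≡13, 7²≡3, 8²≡18, 9²≡12, 10²≡8, 11²≡6 (mod 23).
So the quadratic residues mod 23 are {1, 2, 3, 4, 6, 8, 9, 12, 13, 16, 18}.

1 2 3 4 6 8 9 12 13 16 18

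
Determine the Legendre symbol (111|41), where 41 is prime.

First reduce: 111 ≡ 29 (mod 41).
Reciprocity: 29 ≡ 1 and 41 ≡ 1 (mod 4), so (29/41) = +(41/29).
Reduce top mod 29: now compute (12/29).
Pull out 2^2: since 29 ≡ 5 (mod 8), (2/29) = -1, so (2/29)^2 = +1.
Reciprocity: 3 ≡ 3 and 29 ≡ 1 (mod 4), so (3/29) = +(29/3).
Reduce top mod 3: now compute (2/3).
Pull out 2: since 3 ≡ 3 (mod 8), (2/3) = -1.
Reached (1/3) = 1. Collecting the sign flips along the way, the symbol is -1.

-1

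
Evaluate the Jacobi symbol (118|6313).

Pull out 2: since 6313 ≡ 1 (mod 8), (2/6313) = +1.
Reciprocity: 59 ≡ 3 and 6313 ≡ 1 (mod 4), so (59/6313) = +(6313/59).
Reduce top mod 59: now compute (0/59).
Top reduces to 0: gcd > 1, so the symbol is 0.

0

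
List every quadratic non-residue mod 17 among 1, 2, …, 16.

Square k = 1,…,8 (k and 17−k give the same square):
1²=1, 2²=4, 3²=9, 4²=16, 5²≡8, 6²≡2, 7²≡15, 8²≡13 (mod 17).
The residues are {1, 2, 4, 8, 9, 13, 15, 16}; the non-residues are the remaining 8 nonzero classes.

3,5,6,7,10,11,12,14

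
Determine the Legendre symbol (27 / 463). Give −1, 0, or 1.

-1

Reciprocity: 27 ≡ 3 and 463 ≡ 3 (mod 4), so (27/463) = −(463/27).
Reduce top mod 27: now compute (4/27).
Pull out 2^2: since 27 ≡ 3 (mod 8), (2/27) = -1, so (2/27)^2 = +1.
Reached (1/27) = 1. Collecting the sign flips along the way, the symbol is -1.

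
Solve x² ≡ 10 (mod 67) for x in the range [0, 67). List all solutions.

Since 67 ≡ 3 (mod 4), a square root of 10 is 10^((67+1)/4) = 10^17 mod 67.
Repeated squaring: 10^2≡33, 10^4≡17, 10^8≡21, 10^16≡39 (mod 67).
10^17 = 10^(16+1) ≡ 55 (mod 67).
Check: 55² = 3025 ≡ 10 (mod 67). The two roots are 12 and 55.

12, 55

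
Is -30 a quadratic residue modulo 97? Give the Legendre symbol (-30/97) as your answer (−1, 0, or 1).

-1

First reduce: -30 ≡ 67 (mod 97).
Reciprocity: 67 ≡ 3 and 97 ≡ 1 (mod 4), so (67/97) = +(97/67).
Reduce top mod 67: now compute (30/67).
Pull out 2: since 67 ≡ 3 (mod 8), (2/67) = -1.
Reciprocity: 15 ≡ 3 and 67 ≡ 3 (mod 4), so (15/67) = −(67/15).
Reduce top mod 15: now compute (7/15).
Reciprocity: 7 ≡ 3 and 15 ≡ 3 (mod 4), so (7/15) = −(15/7).
Reduce top mod 7: now compute (1/7).
Reached (1/7) = 1. Collecting the sign flips along the way, the symbol is -1.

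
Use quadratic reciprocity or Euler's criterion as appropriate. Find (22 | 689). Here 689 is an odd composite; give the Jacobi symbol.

Pull out 2: since 689 ≡ 1 (mod 8), (2/689) = +1.
Reciprocity: 11 ≡ 3 and 689 ≡ 1 (mod 4), so (11/689) = +(689/11).
Reduce top mod 11: now compute (7/11).
Reciprocity: 7 ≡ 3 and 11 ≡ 3 (mod 4), so (7/11) = −(11/7).
Reduce top mod 7: now compute (4/7).
Pull out 2^2: since 7 ≡ 7 (mod 8), (2/7) = +1, so (2/7)^2 = +1.
Reached (1/7) = 1. Collecting the sign flips along the way, the symbol is -1.

-1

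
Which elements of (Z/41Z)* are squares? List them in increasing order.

Square k = 1,…,20 (k and 41−k give the same square):
1²=1, 2²=4, 3²=9, 4²=16, 5²=25, 6²=36, 7²≡8, 8²≡23, 9²≡40, 10²≡18, 11²≡39, 12²≡21, 13²≡5, 14²≡32, 15²≡20, 16²≡10, 17²≡2, 18²≡37, 19²≡33, 20²≡31 (mod 41).
So the quadratic residues mod 41 are {1, 2, 4, 5, 8, 9, 10, 16, 18, 20, 21, 23, 25, 31, 32, 33, 36, 37, 39, 40}.

1, 2, 4, 5, 8, 9, 10, 16, 18, 20, 21, 23, 25, 31, 32, 33, 36, 37, 39, 40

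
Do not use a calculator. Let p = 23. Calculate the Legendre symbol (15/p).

-1

Euler's criterion: (15/23) ≡ 15^11 (mod 23).
15^2 ≡ 18 (mod 23)
15^4 ≡ 2 (mod 23)
15^8 ≡ 4 (mod 23)
15^11 = 15^(8+2+1) ≡ 22 (mod 23).
Result is 22 ≡ −1, so (15/23) = −1.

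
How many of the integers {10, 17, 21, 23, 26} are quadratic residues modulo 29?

1

(10/29) = -1 → non-residue.
(17/29) = -1 → non-residue.
(21/29) = -1 → non-residue.
(23/29) = +1 → QR.
(26/29) = -1 → non-residue.
Total quadratic residues among the 5: 1.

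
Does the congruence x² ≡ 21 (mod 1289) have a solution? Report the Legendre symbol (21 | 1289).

Reciprocity: 21 ≡ 1 and 1289 ≡ 1 (mod 4), so (21/1289) = +(1289/21).
Reduce top mod 21: now compute (8/21).
Pull out 2^3: since 21 ≡ 5 (mod 8), (2/21) = -1, so (2/21)^3 = -1.
Reached (1/21) = 1. Collecting the sign flips along the way, the symbol is -1.

-1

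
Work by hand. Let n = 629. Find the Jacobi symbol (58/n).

Pull out 2: since 629 ≡ 5 (mod 8), (2/629) = -1.
Reciprocity: 29 ≡ 1 and 629 ≡ 1 (mod 4), so (29/629) = +(629/29).
Reduce top mod 29: now compute (20/29).
Pull out 2^2: since 29 ≡ 5 (mod 8), (2/29) = -1, so (2/29)^2 = +1.
Reciprocity: 5 ≡ 1 and 29 ≡ 1 (mod 4), so (5/29) = +(29/5).
Reduce top mod 5: now compute (4/5).
Pull out 2^2: since 5 ≡ 5 (mod 8), (2/5) = -1, so (2/5)^2 = +1.
Reached (1/5) = 1. Collecting the sign flips along the way, the symbol is -1.

-1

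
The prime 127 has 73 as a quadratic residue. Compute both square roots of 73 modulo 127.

33, 94

Since 127 ≡ 3 (mod 4), a square root of 73 is 73^((127+1)/4) = 73^32 mod 127.
Repeated squaring: 73^2≡122, 73^4≡25, 73^8≡117, 73^16≡100, 73^32≡94 (mod 127).
73^32 = 73^(32) ≡ 94 (mod 127).
Check: 94² = 8836 ≡ 73 (mod 127). The two roots are 33 and 94.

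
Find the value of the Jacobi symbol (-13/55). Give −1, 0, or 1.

First reduce: -13 ≡ 42 (mod 55).
Pull out 2: since 55 ≡ 7 (mod 8), (2/55) = +1.
Reciprocity: 21 ≡ 1 and 55 ≡ 3 (mod 4), so (21/55) = +(55/21).
Reduce top mod 21: now compute (13/21).
Reciprocity: 13 ≡ 1 and 21 ≡ 1 (mod 4), so (13/21) = +(21/13).
Reduce top mod 13: now compute (8/13).
Pull out 2^3: since 13 ≡ 5 (mod 8), (2/13) = -1, so (2/13)^3 = -1.
Reached (1/13) = 1. Collecting the sign flips along the way, the symbol is -1.

-1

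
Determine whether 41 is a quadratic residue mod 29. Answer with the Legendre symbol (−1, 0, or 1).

-1

First reduce: 41 ≡ 12 (mod 29).
Pull out 2^2: since 29 ≡ 5 (mod 8), (2/29) = -1, so (2/29)^2 = +1.
Reciprocity: 3 ≡ 3 and 29 ≡ 1 (mod 4), so (3/29) = +(29/3).
Reduce top mod 3: now compute (2/3).
Pull out 2: since 3 ≡ 3 (mod 8), (2/3) = -1.
Reached (1/3) = 1. Collecting the sign flips along the way, the symbol is -1.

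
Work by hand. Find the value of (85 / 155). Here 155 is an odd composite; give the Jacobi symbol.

0

Reciprocity: 85 ≡ 1 and 155 ≡ 3 (mod 4), so (85/155) = +(155/85).
Reduce top mod 85: now compute (70/85).
Pull out 2: since 85 ≡ 5 (mod 8), (2/85) = -1.
Reciprocity: 35 ≡ 3 and 85 ≡ 1 (mod 4), so (35/85) = +(85/35).
Reduce top mod 35: now compute (15/35).
Reciprocity: 15 ≡ 3 and 35 ≡ 3 (mod 4), so (15/35) = −(35/15).
Reduce top mod 15: now compute (5/15).
Reciprocity: 5 ≡ 1 and 15 ≡ 3 (mod 4), so (5/15) = +(15/5).
Reduce top mod 5: now compute (0/5).
Top reduces to 0: gcd > 1, so the symbol is 0.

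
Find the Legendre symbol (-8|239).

Euler's criterion: (-8/239) ≡ 231^119 (mod 239).
231^2 ≡ 64 (mod 239)
231^4 ≡ 33 (mod 239)
231^8 ≡ 133 (mod 239)
231^16 ≡ 3 (mod 239)
231^32 ≡ 9 (mod 239)
231^64 ≡ 81 (mod 239)
231^119 = 231^(64+32+16+4+2+1) ≡ 238 (mod 239).
Result is 238 ≡ −1, so (-8/239) = −1.

-1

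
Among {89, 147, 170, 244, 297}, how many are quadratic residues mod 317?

(89/317) = +1 → QR.
(147/317) = -1 → non-residue.
(170/317) = -1 → non-residue.
(244/317) = +1 → QR.
(297/317) = -1 → non-residue.
Total quadratic residues among the 5: 2.

2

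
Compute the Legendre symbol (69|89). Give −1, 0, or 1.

Euler's criterion: (69/89) ≡ 69^44 (mod 89).
69^2 ≡ 44 (mod 89)
69^4 ≡ 67 (mod 89)
69^8 ≡ 39 (mod 89)
69^16 ≡ 8 (mod 89)
69^32 ≡ 64 (mod 89)
69^44 = 69^(32+8+4) ≡ 1 (mod 89).
Result is 1, so (69/89) = 1.

1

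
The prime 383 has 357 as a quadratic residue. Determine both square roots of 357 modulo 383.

Since 383 ≡ 3 (mod 4), a square root of 357 is 357^((383+1)/4) = 357^96 mod 383.
Repeated squaring: 357^2≡293, 357^4≡57, 357^8≡185, 357^16≡138, 357^32≡277, 357^64≡129 (mod 383).
357^96 = 357^(64+32) ≡ 114 (mod 383).
Check: 114² = 12996 ≡ 357 (mod 383). The two roots are 114 and 269.

114, 269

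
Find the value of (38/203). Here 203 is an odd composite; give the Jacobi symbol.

-1

Pull out 2: since 203 ≡ 3 (mod 8), (2/203) = -1.
Reciprocity: 19 ≡ 3 and 203 ≡ 3 (mod 4), so (19/203) = −(203/19).
Reduce top mod 19: now compute (13/19).
Reciprocity: 13 ≡ 1 and 19 ≡ 3 (mod 4), so (13/19) = +(19/13).
Reduce top mod 13: now compute (6/13).
Pull out 2: since 13 ≡ 5 (mod 8), (2/13) = -1.
Reciprocity: 3 ≡ 3 and 13 ≡ 1 (mod 4), so (3/13) = +(13/3).
Reduce top mod 3: now compute (1/3).
Reached (1/3) = 1. Collecting the sign flips along the way, the symbol is -1.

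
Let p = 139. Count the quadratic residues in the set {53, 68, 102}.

0

(53/139) = -1 → non-residue.
(68/139) = -1 → non-residue.
(102/139) = -1 → non-residue.
Total quadratic residues among the 3: 0.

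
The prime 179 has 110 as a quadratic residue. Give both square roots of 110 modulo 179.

Since 179 ≡ 3 (mod 4), a square root of 110 is 110^((179+1)/4) = 110^45 mod 179.
Repeated squaring: 110^2≡107, 110^4≡172, 110^8≡49, 110^16≡74, 110^32≡106 (mod 179).
110^45 = 110^(32+8+4+1) ≡ 17 (mod 179).
Check: 17² = 289 ≡ 110 (mod 179). The two roots are 17 and 162.

17, 162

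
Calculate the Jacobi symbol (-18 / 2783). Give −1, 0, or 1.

First reduce: -18 ≡ 2765 (mod 2783).
Reciprocity: 2765 ≡ 1 and 2783 ≡ 3 (mod 4), so (2765/2783) = +(2783/2765).
Reduce top mod 2765: now compute (18/2765).
Pull out 2: since 2765 ≡ 5 (mod 8), (2/2765) = -1.
Reciprocity: 9 ≡ 1 and 2765 ≡ 1 (mod 4), so (9/2765) = +(2765/9).
Reduce top mod 9: now compute (2/9).
Pull out 2: since 9 ≡ 1 (mod 8), (2/9) = +1.
Reached (1/9) = 1. Collecting the sign flips along the way, the symbol is -1.

-1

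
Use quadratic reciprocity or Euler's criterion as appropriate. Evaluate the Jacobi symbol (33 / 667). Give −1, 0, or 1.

-1

Reciprocity: 33 ≡ 1 and 667 ≡ 3 (mod 4), so (33/667) = +(667/33).
Reduce top mod 33: now compute (7/33).
Reciprocity: 7 ≡ 3 and 33 ≡ 1 (mod 4), so (7/33) = +(33/7).
Reduce top mod 7: now compute (5/7).
Reciprocity: 5 ≡ 1 and 7 ≡ 3 (mod 4), so (5/7) = +(7/5).
Reduce top mod 5: now compute (2/5).
Pull out 2: since 5 ≡ 5 (mod 8), (2/5) = -1.
Reached (1/5) = 1. Collecting the sign flips along the way, the symbol is -1.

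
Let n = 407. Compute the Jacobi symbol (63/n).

-1

Reciprocity: 63 ≡ 3 and 407 ≡ 3 (mod 4), so (63/407) = −(407/63).
Reduce top mod 63: now compute (29/63).
Reciprocity: 29 ≡ 1 and 63 ≡ 3 (mod 4), so (29/63) = +(63/29).
Reduce top mod 29: now compute (5/29).
Reciprocity: 5 ≡ 1 and 29 ≡ 1 (mod 4), so (5/29) = +(29/5).
Reduce top mod 5: now compute (4/5).
Pull out 2^2: since 5 ≡ 5 (mod 8), (2/5) = -1, so (2/5)^2 = +1.
Reached (1/5) = 1. Collecting the sign flips along the way, the symbol is -1.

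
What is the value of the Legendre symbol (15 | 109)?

1

Reciprocity: 15 ≡ 3 and 109 ≡ 1 (mod 4), so (15/109) = +(109/15).
Reduce top mod 15: now compute (4/15).
Pull out 2^2: since 15 ≡ 7 (mod 8), (2/15) = +1, so (2/15)^2 = +1.
Reached (1/15) = 1. Collecting the sign flips along the way, the symbol is +1.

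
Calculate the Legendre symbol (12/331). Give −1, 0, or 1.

Pull out 2^2: since 331 ≡ 3 (mod 8), (2/331) = -1, so (2/331)^2 = +1.
Reciprocity: 3 ≡ 3 and 331 ≡ 3 (mod 4), so (3/331) = −(331/3).
Reduce top mod 3: now compute (1/3).
Reached (1/3) = 1. Collecting the sign flips along the way, the symbol is -1.

-1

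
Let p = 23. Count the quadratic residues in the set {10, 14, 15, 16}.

(10/23) = -1 → non-residue.
(14/23) = -1 → non-residue.
(15/23) = -1 → non-residue.
(16/23) = +1 → QR.
Total quadratic residues among the 4: 1.

1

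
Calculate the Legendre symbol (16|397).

Euler's criterion: (16/397) ≡ 16^198 (mod 397).
16^2 ≡ 256 (mod 397)
16^4 ≡ 31 (mod 397)
16^8 ≡ 167 (mod 397)
16^16 ≡ 99 (mod 397)
16^32 ≡ 273 (mod 397)
16^64 ≡ 290 (mod 397)
16^128 ≡ 333 (mod 397)
16^198 = 16^(128+64+4+2) ≡ 1 (mod 397).
Result is 1, so (16/397) = 1.

1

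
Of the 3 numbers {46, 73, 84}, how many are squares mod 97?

(46/97) = -1 → non-residue.
(73/97) = +1 → QR.
(84/97) = -1 → non-residue.
Total quadratic residues among the 3: 1.

1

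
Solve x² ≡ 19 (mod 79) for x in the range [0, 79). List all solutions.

Since 79 ≡ 3 (mod 4), a square root of 19 is 19^((79+1)/4) = 19^20 mod 79.
Repeated squaring: 19^2≡45, 19^4≡50, 19^8≡51, 19^16≡73 (mod 79).
19^20 = 19^(16+4) ≡ 16 (mod 79).
Check: 16² = 256 ≡ 19 (mod 79). The two roots are 16 and 63.

16, 63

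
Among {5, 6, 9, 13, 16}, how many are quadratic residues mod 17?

3

(5/17) = -1 → non-residue.
(6/17) = -1 → non-residue.
(9/17) = +1 → QR.
(13/17) = +1 → QR.
(16/17) = +1 → QR.
Total quadratic residues among the 5: 3.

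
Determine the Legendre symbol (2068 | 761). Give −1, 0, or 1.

Euler's criterion: (2068/761) ≡ 546^380 (mod 761).
546^2 ≡ 565 (mod 761)
546^4 ≡ 366 (mod 761)
546^8 ≡ 20 (mod 761)
546^16 ≡ 400 (mod 761)
546^32 ≡ 190 (mod 761)
546^64 ≡ 333 (mod 761)
546^128 ≡ 544 (mod 761)
546^256 ≡ 668 (mod 761)
546^380 = 546^(256+64+32+16+8+4) ≡ 760 (mod 761).
Result is 760 ≡ −1, so (2068/761) = −1.

-1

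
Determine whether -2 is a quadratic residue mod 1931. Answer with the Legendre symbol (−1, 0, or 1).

1

First reduce: -2 ≡ 1929 (mod 1931).
Reciprocity: 1929 ≡ 1 and 1931 ≡ 3 (mod 4), so (1929/1931) = +(1931/1929).
Reduce top mod 1929: now compute (2/1929).
Pull out 2: since 1929 ≡ 1 (mod 8), (2/1929) = +1.
Reached (1/1929) = 1. Collecting the sign flips along the way, the symbol is +1.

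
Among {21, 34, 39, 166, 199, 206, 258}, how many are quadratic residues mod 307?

2

(21/307) = -1 → non-residue.
(34/307) = -1 → non-residue.
(39/307) = +1 → QR.
(166/307) = -1 → non-residue.
(199/307) = +1 → QR.
(206/307) = -1 → non-residue.
(258/307) = -1 → non-residue.
Total quadratic residues among the 7: 2.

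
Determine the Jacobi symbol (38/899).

1

Pull out 2: since 899 ≡ 3 (mod 8), (2/899) = -1.
Reciprocity: 19 ≡ 3 and 899 ≡ 3 (mod 4), so (19/899) = −(899/19).
Reduce top mod 19: now compute (6/19).
Pull out 2: since 19 ≡ 3 (mod 8), (2/19) = -1.
Reciprocity: 3 ≡ 3 and 19 ≡ 3 (mod 4), so (3/19) = −(19/3).
Reduce top mod 3: now compute (1/3).
Reached (1/3) = 1. Collecting the sign flips along the way, the symbol is +1.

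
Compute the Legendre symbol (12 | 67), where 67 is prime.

-1

Euler's criterion: (12/67) ≡ 12^33 (mod 67).
12^2 ≡ 10 (mod 67)
12^4 ≡ 33 (mod 67)
12^8 ≡ 17 (mod 67)
12^16 ≡ 21 (mod 67)
12^32 ≡ 39 (mod 67)
12^33 = 12^(32+1) ≡ 66 (mod 67).
Result is 66 ≡ −1, so (12/67) = −1.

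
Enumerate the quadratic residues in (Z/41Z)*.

Square k = 1,…,20 (k and 41−k give the same square):
1²=1, 2²=4, 3²=9, 4²=16, 5²=25, 6²=36, 7²≡8, 8²≡23, 9²≡40, 10²≡18, 11²≡39, 12²≡21, 13²≡5, 14²≡32, 15²≡20, 16²≡10, 17²≡2, 18²≡37, 19²≡33, 20²≡31 (mod 41).
So the quadratic residues mod 41 are {1, 2, 4, 5, 8, 9, 10, 16, 18, 20, 21, 23, 25, 31, 32, 33, 36, 37, 39, 40}.

1 2 4 5 8 9 10 16 18 20 21 23 25 31 32 33 36 37 39 40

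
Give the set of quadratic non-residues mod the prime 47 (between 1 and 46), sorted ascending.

Square k = 1,…,23 (k and 47−k give the same square):
1²=1, 2²=4, 3²=9, 4²=16, 5²=25, 6²=36, 7²≡2, 8²≡17, 9²≡34, 10²≡6, 11²≡27, 12²≡3, 13²≡28, 14²≡8, 15²≡37, 16²≡21, 17²≡7, 18²≡42, 19²≡32, 20²≡24, 21²≡18, 22²≡14, 23²≡12 (mod 47).
The residues are {1, 2, 3, 4, 6, 7, 8, 9, 12, 14, 16, 17, 18, 21, 24, 25, 27, 28, 32, 34, 36, 37, 42}; the non-residues are the remaining 23 nonzero classes.

5,10,11,13,15,19,20,22,23,26,29,30,31,33,35,38,39,40,41,43,44,45,46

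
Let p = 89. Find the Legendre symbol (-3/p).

Euler's criterion: (-3/89) ≡ 86^44 (mod 89).
86^2 ≡ 9 (mod 89)
86^4 ≡ 81 (mod 89)
86^8 ≡ 64 (mod 89)
86^16 ≡ 2 (mod 89)
86^32 ≡ 4 (mod 89)
86^44 = 86^(32+8+4) ≡ 88 (mod 89).
Result is 88 ≡ −1, so (-3/89) = −1.

-1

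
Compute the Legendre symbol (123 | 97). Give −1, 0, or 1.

First reduce: 123 ≡ 26 (mod 97).
Pull out 2: since 97 ≡ 1 (mod 8), (2/97) = +1.
Reciprocity: 13 ≡ 1 and 97 ≡ 1 (mod 4), so (13/97) = +(97/13).
Reduce top mod 13: now compute (6/13).
Pull out 2: since 13 ≡ 5 (mod 8), (2/13) = -1.
Reciprocity: 3 ≡ 3 and 13 ≡ 1 (mod 4), so (3/13) = +(13/3).
Reduce top mod 3: now compute (1/3).
Reached (1/3) = 1. Collecting the sign flips along the way, the symbol is -1.

-1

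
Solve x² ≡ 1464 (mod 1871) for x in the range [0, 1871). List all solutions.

Since 1871 ≡ 3 (mod 4), a square root of 1464 is 1464^((1871+1)/4) = 1464^468 mod 1871.
Repeated squaring: 1464^2≡1001, 1464^4≡1016, 1464^8≡1335, 1464^16≡1033, 1464^32≡619, 1464^64≡1477, 1464^128≡1814, 1464^256≡1378 (mod 1871).
1464^468 = 1464^(256+128+64+16+4) ≡ 1572 (mod 1871).
Check: 1572² = 2471184 ≡ 1464 (mod 1871). The two roots are 299 and 1572.

299, 1572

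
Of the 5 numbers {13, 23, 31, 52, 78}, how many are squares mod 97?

1

(13/97) = -1 → non-residue.
(23/97) = -1 → non-residue.
(31/97) = +1 → QR.
(52/97) = -1 → non-residue.
(78/97) = -1 → non-residue.
Total quadratic residues among the 5: 1.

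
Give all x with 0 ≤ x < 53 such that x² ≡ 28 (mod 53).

53 ≡ 1 (mod 4), so we find a root by search.
Trying successive values, 9² = 81 ≡ 28 (mod 53). The other root is 53 − 9 = 44.

9, 44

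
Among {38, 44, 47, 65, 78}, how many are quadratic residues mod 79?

(38/79) = +1 → QR.
(44/79) = +1 → QR.
(47/79) = -1 → non-residue.
(65/79) = +1 → QR.
(78/79) = -1 → non-residue.
Total quadratic residues among the 5: 3.

3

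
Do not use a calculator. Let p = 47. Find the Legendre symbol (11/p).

Reciprocity: 11 ≡ 3 and 47 ≡ 3 (mod 4), so (11/47) = −(47/11).
Reduce top mod 11: now compute (3/11).
Reciprocity: 3 ≡ 3 and 11 ≡ 3 (mod 4), so (3/11) = −(11/3).
Reduce top mod 3: now compute (2/3).
Pull out 2: since 3 ≡ 3 (mod 8), (2/3) = -1.
Reached (1/3) = 1. Collecting the sign flips along the way, the symbol is -1.

-1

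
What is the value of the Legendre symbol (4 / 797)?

Pull out 2^2: since 797 ≡ 5 (mod 8), (2/797) = -1, so (2/797)^2 = +1.
Reached (1/797) = 1. Collecting the sign flips along the way, the symbol is +1.

1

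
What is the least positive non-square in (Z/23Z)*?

(2/23) = +1, so 2 is a residue.
(3/23) = +1, so 3 is a residue.
(4/23) = +1, so 4 is a residue.
(5/23) = −1, so 5 is the smallest positive non-residue mod 23.

5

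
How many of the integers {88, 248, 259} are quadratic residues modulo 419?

(88/419) = +1 → QR.
(248/419) = +1 → QR.
(259/419) = +1 → QR.
Total quadratic residues among the 3: 3.

3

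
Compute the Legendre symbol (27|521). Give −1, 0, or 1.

Reciprocity: 27 ≡ 3 and 521 ≡ 1 (mod 4), so (27/521) = +(521/27).
Reduce top mod 27: now compute (8/27).
Pull out 2^3: since 27 ≡ 3 (mod 8), (2/27) = -1, so (2/27)^3 = -1.
Reached (1/27) = 1. Collecting the sign flips along the way, the symbol is -1.

-1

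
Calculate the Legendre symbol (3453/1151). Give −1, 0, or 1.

First reduce: 3453 ≡ 0 (mod 1151).
Top reduces to 0: gcd > 1, so the symbol is 0.

0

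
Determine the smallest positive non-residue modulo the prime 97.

5

(2/97) = +1, so 2 is a residue.
(3/97) = +1, so 3 is a residue.
(4/97) = +1, so 4 is a residue.
(5/97) = −1, so 5 is the smallest positive non-residue mod 97.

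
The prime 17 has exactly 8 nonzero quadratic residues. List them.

Square k = 1,…,8 (k and 17−k give the same square):
1²=1, 2²=4, 3²=9, 4²=16, 5²≡8, 6²≡2, 7²≡15, 8²≡13 (mod 17).
So the quadratic residues mod 17 are {1, 2, 4, 8, 9, 13, 15, 16}.

1 2 4 8 9 13 15 16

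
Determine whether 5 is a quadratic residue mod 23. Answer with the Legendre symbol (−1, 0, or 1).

Euler's criterion: (5/23) ≡ 5^11 (mod 23).
5^2 ≡ 2 (mod 23)
5^4 ≡ 4 (mod 23)
5^8 ≡ 16 (mod 23)
5^11 = 5^(8+2+1) ≡ 22 (mod 23).
Result is 22 ≡ −1, so (5/23) = −1.

-1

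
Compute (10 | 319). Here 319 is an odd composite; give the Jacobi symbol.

1

Pull out 2: since 319 ≡ 7 (mod 8), (2/319) = +1.
Reciprocity: 5 ≡ 1 and 319 ≡ 3 (mod 4), so (5/319) = +(319/5).
Reduce top mod 5: now compute (4/5).
Pull out 2^2: since 5 ≡ 5 (mod 8), (2/5) = -1, so (2/5)^2 = +1.
Reached (1/5) = 1. Collecting the sign flips along the way, the symbol is +1.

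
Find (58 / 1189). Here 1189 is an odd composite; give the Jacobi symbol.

0

Pull out 2: since 1189 ≡ 5 (mod 8), (2/1189) = -1.
Reciprocity: 29 ≡ 1 and 1189 ≡ 1 (mod 4), so (29/1189) = +(1189/29).
Reduce top mod 29: now compute (0/29).
Top reduces to 0: gcd > 1, so the symbol is 0.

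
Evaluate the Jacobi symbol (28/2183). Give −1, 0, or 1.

1

Pull out 2^2: since 2183 ≡ 7 (mod 8), (2/2183) = +1, so (2/2183)^2 = +1.
Reciprocity: 7 ≡ 3 and 2183 ≡ 3 (mod 4), so (7/2183) = −(2183/7).
Reduce top mod 7: now compute (6/7).
Pull out 2: since 7 ≡ 7 (mod 8), (2/7) = +1.
Reciprocity: 3 ≡ 3 and 7 ≡ 3 (mod 4), so (3/7) = −(7/3).
Reduce top mod 3: now compute (1/3).
Reached (1/3) = 1. Collecting the sign flips along the way, the symbol is +1.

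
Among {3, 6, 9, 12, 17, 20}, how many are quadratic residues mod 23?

(3/23) = +1 → QR.
(6/23) = +1 → QR.
(9/23) = +1 → QR.
(12/23) = +1 → QR.
(17/23) = -1 → non-residue.
(20/23) = -1 → non-residue.
Total quadratic residues among the 6: 4.

4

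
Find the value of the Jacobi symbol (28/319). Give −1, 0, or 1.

Pull out 2^2: since 319 ≡ 7 (mod 8), (2/319) = +1, so (2/319)^2 = +1.
Reciprocity: 7 ≡ 3 and 319 ≡ 3 (mod 4), so (7/319) = −(319/7).
Reduce top mod 7: now compute (4/7).
Pull out 2^2: since 7 ≡ 7 (mod 8), (2/7) = +1, so (2/7)^2 = +1.
Reached (1/7) = 1. Collecting the sign flips along the way, the symbol is -1.

-1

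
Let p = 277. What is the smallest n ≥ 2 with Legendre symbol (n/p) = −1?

2

(2/277) = −1, so 2 is the smallest positive non-residue mod 277.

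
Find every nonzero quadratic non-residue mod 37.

2,5,6,8,13,14,15,17,18,19,20,22,23,24,29,31,32,35

Square k = 1,…,18 (k and 37−k give the same square):
1²=1, 2²=4, 3²=9, 4²=16, 5²=25, 6²=36, 7²≡12, 8²≡27, 9²≡7, 10²≡26, 11²≡10, 12²≡33, 13²≡21, 14²≡11, 15²≡3, 16²≡34, 17²≡30, 18²≡28 (mod 37).
The residues are {1, 3, 4, 7, 9, 10, 11, 12, 16, 21, 25, 26, 27, 28, 30, 33, 34, 36}; the non-residues are the remaining 18 nonzero classes.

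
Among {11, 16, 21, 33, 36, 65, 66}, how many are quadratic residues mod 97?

6

(11/97) = +1 → QR.
(16/97) = +1 → QR.
(21/97) = -1 → non-residue.
(33/97) = +1 → QR.
(36/97) = +1 → QR.
(65/97) = +1 → QR.
(66/97) = +1 → QR.
Total quadratic residues among the 7: 6.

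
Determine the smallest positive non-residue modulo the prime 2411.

(2/2411) = −1, so 2 is the smallest positive non-residue mod 2411.

2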